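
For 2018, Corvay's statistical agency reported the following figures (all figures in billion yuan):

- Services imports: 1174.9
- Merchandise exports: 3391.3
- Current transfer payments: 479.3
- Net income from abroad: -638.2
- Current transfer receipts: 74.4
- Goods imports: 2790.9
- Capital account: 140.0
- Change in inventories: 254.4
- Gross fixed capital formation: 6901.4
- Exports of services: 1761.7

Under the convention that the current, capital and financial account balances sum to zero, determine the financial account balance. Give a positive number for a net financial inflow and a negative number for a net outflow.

Goods balance = 3391.3 - 2790.9 = 600.4
Services balance = 1761.7 - 1174.9 = 586.8
Trade balance (goods + services) = 600.4 + 586.8 = 1187.2
Net primary income = -638.2
Net secondary income = 74.4 - 479.3 = -404.9
Current account = 1187.2 + (-638.2) + (-404.9) = 144.1
Financial account = -(144.1 + 140.0) = -284.1

-284.1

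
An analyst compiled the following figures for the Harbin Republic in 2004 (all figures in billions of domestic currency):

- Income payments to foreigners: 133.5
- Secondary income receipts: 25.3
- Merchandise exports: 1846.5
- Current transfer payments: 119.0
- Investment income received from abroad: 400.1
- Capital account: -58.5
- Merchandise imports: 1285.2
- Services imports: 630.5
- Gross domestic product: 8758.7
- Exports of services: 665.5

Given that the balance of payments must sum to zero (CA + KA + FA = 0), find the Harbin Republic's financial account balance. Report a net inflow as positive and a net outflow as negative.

Goods balance = 1846.5 - 1285.2 = 561.3
Services balance = 665.5 - 630.5 = 35.0
Trade balance (goods + services) = 561.3 + 35.0 = 596.3
Net primary income = 400.1 - 133.5 = 266.6
Net secondary income = 25.3 - 119.0 = -93.7
Current account = 596.3 + 266.6 + (-93.7) = 769.2
Financial account = -(769.2 + (-58.5)) = -710.7

-710.7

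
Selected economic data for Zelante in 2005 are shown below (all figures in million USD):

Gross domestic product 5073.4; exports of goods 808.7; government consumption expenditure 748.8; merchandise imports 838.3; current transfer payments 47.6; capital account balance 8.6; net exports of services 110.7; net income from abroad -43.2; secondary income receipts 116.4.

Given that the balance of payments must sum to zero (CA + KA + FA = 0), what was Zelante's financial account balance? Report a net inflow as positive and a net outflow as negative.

Goods balance = 808.7 - 838.3 = -29.6
Services balance = 110.7
Trade balance (goods + services) = -29.6 + 110.7 = 81.1
Net primary income = -43.2
Net secondary income = 116.4 - 47.6 = 68.8
Current account = 81.1 + (-43.2) + 68.8 = 106.7
Financial account = -(106.7 + 8.6) = -115.3

-115.3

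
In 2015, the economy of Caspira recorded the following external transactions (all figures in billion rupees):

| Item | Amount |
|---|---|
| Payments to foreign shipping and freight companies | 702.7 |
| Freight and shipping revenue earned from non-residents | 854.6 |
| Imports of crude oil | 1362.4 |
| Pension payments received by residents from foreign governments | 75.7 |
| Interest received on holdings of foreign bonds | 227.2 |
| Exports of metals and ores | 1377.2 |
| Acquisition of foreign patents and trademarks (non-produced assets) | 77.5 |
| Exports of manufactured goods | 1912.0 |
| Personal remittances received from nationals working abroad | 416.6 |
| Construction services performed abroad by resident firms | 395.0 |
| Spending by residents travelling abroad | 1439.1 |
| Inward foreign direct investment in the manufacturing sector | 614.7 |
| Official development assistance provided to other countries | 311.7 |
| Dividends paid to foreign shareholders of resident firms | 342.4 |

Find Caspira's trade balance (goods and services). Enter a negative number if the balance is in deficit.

Goods: 1377.2 - 1362.4 + 1912.0 = 1926.8
Services: 854.6 - 702.7 + 395.0 - 1439.1 = -892.2
Trade balance = 1926.8 + (-892.2) = 1034.6
(Excluded from the trade balance — secondary income: pension payments received by residents from foreign governments 75.7, personal remittances received from nationals working abroad 416.6, official development assistance provided to other countries 311.7; primary income: interest received on holdings of foreign bonds 227.2, dividends paid to foreign shareholders of resident firms 342.4; capital account: acquisition of foreign patents and trademarks (non-produced assets) 77.5; financial account: inward foreign direct investment in the manufacturing sector 614.7.)

1034.6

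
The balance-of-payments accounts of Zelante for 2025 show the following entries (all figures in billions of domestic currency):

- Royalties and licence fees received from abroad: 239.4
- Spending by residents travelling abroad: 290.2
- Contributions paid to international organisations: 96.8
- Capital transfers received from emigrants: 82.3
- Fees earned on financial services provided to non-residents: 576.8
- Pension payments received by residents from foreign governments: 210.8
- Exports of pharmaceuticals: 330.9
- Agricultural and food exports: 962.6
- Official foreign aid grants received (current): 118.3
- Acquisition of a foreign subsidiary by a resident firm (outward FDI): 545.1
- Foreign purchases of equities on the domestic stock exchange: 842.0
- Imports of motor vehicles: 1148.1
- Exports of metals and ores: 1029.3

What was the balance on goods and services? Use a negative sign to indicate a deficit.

Goods: 330.9 - 1148.1 + 962.6 + 1029.3 = 1174.7
Services: -290.2 + 239.4 + 576.8 = 526.0
Trade balance = 1174.7 + 526.0 = 1700.7
(Excluded from the trade balance — secondary income: contributions paid to international organisations 96.8, pension payments received by residents from foreign governments 210.8, official foreign aid grants received (current) 118.3; capital account: capital transfers received from emigrants 82.3; financial account: acquisition of a foreign subsidiary by a resident firm (outward FDI) 545.1, foreign purchases of equities on the domestic stock exchange 842.0.)

1700.7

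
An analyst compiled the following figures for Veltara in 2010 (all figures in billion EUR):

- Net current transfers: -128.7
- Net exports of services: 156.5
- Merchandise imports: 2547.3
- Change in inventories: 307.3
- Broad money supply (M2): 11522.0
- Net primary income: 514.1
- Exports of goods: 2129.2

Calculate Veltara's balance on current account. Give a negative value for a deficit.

123.8

Goods balance = 2129.2 - 2547.3 = -418.1
Services balance = 156.5
Trade balance (goods + services) = -418.1 + 156.5 = -261.6
Net primary income = 514.1
Net secondary income = -128.7
Current account = -261.6 + 514.1 + (-128.7) = 123.8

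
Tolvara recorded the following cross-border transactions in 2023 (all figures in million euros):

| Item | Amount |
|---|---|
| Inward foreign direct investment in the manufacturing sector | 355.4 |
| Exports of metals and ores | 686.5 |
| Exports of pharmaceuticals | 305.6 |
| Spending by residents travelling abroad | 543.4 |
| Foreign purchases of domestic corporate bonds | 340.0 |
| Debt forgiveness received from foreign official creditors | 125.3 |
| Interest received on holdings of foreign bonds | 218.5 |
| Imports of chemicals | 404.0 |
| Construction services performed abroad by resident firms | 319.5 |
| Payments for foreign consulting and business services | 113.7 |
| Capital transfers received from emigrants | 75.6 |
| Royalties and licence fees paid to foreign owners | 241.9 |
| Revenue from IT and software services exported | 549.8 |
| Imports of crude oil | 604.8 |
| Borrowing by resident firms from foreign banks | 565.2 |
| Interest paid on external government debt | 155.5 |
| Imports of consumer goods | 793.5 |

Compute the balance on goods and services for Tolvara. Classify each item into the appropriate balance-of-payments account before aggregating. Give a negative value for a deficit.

-839.9

Goods: -604.8 - 793.5 + 305.6 - 404.0 + 686.5 = -810.2
Services: -241.9 - 113.7 + 549.8 + 319.5 - 543.4 = -29.7
Trade balance = -810.2 + (-29.7) = -839.9
(Excluded from the trade balance — financial account: inward foreign direct investment in the manufacturing sector 355.4, foreign purchases of domestic corporate bonds 340.0, borrowing by resident firms from foreign banks 565.2; capital account: debt forgiveness received from foreign official creditors 125.3, capital transfers received from emigrants 75.6; primary income: interest received on holdings of foreign bonds 218.5, interest paid on external government debt 155.5.)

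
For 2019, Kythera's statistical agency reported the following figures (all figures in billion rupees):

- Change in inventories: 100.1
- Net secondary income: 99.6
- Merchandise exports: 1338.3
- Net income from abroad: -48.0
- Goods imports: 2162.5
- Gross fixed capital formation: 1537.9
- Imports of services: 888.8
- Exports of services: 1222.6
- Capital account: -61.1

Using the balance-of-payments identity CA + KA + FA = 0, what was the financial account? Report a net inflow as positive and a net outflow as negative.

499.9

Goods balance = 1338.3 - 2162.5 = -824.2
Services balance = 1222.6 - 888.8 = 333.8
Trade balance (goods + services) = -824.2 + 333.8 = -490.4
Net primary income = -48.0
Net secondary income = 99.6
Current account = -490.4 + (-48.0) + 99.6 = -438.8
Financial account = -(-438.8 + (-61.1)) = 499.9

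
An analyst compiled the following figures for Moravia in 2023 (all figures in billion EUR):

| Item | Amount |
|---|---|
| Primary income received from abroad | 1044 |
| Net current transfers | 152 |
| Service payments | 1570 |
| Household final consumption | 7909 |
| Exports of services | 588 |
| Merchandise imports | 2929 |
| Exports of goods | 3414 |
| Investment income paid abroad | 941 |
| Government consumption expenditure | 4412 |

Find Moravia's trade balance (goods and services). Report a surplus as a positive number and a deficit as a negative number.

Goods balance = 3414 - 2929 = 485
Services balance = 588 - 1570 = -982
Trade balance (goods + services) = 485 + (-982) = -497

-497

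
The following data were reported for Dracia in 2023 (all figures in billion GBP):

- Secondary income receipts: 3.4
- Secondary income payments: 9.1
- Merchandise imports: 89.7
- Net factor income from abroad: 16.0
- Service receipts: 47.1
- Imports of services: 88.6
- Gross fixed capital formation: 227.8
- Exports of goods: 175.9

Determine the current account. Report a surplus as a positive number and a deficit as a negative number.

55.0

Goods balance = 175.9 - 89.7 = 86.2
Services balance = 47.1 - 88.6 = -41.5
Trade balance (goods + services) = 86.2 + (-41.5) = 44.7
Net primary income = 16.0
Net secondary income = 3.4 - 9.1 = -5.7
Current account = 44.7 + 16.0 + (-5.7) = 55.0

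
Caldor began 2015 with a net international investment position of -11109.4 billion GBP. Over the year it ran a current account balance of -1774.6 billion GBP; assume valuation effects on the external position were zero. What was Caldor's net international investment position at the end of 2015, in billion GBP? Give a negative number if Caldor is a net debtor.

With no valuation effects, change in NIIP = current account = -1774.6
End-of-year NIIP = -11109.4 + (-1774.6) = -12884.0

-12884.0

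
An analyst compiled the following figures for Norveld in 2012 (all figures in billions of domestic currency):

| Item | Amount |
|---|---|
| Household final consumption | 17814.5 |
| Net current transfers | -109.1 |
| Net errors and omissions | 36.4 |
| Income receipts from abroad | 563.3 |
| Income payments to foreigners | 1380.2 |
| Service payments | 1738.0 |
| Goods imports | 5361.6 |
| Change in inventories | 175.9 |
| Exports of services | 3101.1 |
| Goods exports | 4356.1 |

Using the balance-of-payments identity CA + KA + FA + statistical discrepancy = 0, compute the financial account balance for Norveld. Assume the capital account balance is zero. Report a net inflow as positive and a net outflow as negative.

Goods balance = 4356.1 - 5361.6 = -1005.5
Services balance = 3101.1 - 1738.0 = 1363.1
Trade balance (goods + services) = -1005.5 + 1363.1 = 357.6
Net primary income = 563.3 - 1380.2 = -816.9
Net secondary income = -109.1
Current account = 357.6 + (-816.9) + (-109.1) = -568.4
Financial account = -(-568.4 + 36.4) = 532.0

532.0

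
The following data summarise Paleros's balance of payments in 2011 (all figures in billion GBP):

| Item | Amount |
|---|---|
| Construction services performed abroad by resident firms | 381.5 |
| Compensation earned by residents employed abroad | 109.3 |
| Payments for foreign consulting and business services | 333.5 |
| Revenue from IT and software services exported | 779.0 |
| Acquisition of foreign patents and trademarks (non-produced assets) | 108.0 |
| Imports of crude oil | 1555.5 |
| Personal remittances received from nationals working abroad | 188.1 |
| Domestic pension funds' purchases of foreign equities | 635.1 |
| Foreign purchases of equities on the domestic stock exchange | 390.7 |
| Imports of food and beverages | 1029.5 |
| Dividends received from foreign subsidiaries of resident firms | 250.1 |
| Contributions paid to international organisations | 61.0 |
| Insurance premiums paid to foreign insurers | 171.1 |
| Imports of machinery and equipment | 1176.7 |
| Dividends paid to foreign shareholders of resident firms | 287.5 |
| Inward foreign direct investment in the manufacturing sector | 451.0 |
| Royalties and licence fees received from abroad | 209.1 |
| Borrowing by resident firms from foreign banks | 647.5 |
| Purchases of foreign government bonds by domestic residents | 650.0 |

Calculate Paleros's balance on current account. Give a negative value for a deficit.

-2697.7

Goods: -1029.5 - 1555.5 - 1176.7 = -3761.7
Services: -171.1 + 209.1 - 333.5 + 779.0 + 381.5 = 865.0
Primary income: -287.5 + 250.1 + 109.3 = 71.9
Secondary income: -61.0 + 188.1 = 127.1
Current account = (-3761.7) + 865.0 + 71.9 + 127.1 = -2697.7
(Excluded from the current account — capital account: acquisition of foreign patents and trademarks (non-produced assets) 108.0; financial account: domestic pension funds' purchases of foreign equities 635.1, foreign purchases of equities on the domestic stock exchange 390.7, inward foreign direct investment in the manufacturing sector 451.0, borrowing by resident firms from foreign banks 647.5, purchases of foreign government bonds by domestic residents 650.0.)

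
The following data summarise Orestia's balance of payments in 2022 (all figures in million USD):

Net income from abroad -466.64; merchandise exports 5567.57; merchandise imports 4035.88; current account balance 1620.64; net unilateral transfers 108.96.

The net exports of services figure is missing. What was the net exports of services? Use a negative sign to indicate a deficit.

Current account = goods balance + services balance + net primary income + net secondary income
Sum of the known components = 1174.01
Net exports of services = CA - (known components) = 1620.64 - 1174.01 = 446.63

446.63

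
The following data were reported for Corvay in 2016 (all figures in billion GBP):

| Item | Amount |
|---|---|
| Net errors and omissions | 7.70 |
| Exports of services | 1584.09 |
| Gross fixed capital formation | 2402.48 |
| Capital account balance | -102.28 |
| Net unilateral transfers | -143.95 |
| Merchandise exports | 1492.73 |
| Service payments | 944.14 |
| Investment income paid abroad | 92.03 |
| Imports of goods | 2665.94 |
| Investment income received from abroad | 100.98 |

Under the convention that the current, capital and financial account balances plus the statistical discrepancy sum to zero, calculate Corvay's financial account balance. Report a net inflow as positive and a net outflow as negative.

Goods balance = 1492.73 - 2665.94 = -1173.21
Services balance = 1584.09 - 944.14 = 639.95
Trade balance (goods + services) = -1173.21 + 639.95 = -533.26
Net primary income = 100.98 - 92.03 = 8.95
Net secondary income = -143.95
Current account = -533.26 + 8.95 + (-143.95) = -668.26
Financial account = -(-668.26 + (-102.28) + 7.70) = 762.84

762.84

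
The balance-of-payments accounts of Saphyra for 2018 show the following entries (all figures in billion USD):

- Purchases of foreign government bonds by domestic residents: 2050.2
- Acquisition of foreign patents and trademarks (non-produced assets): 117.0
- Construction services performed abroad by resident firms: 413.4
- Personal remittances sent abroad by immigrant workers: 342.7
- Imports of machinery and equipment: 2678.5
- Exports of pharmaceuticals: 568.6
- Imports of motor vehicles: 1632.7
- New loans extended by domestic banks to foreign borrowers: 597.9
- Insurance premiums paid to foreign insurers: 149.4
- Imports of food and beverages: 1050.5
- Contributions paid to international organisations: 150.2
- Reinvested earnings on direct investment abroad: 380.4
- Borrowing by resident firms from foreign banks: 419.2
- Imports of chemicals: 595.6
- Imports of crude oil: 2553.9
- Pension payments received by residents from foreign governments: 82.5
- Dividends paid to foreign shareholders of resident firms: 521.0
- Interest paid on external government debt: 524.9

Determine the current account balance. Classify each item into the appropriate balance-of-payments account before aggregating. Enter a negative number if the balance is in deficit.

Goods: -1632.7 - 2678.5 - 2553.9 + 568.6 - 1050.5 - 595.6 = -7942.6
Services: 413.4 - 149.4 = 264.0
Primary income: -524.9 - 521.0 + 380.4 = -665.5
Secondary income: 82.5 - 342.7 - 150.2 = -410.4
Current account = (-7942.6) + 264.0 + (-665.5) + (-410.4) = -8754.5
(Excluded from the current account — financial account: purchases of foreign government bonds by domestic residents 2050.2, new loans extended by domestic banks to foreign borrowers 597.9, borrowing by resident firms from foreign banks 419.2; capital account: acquisition of foreign patents and trademarks (non-produced assets) 117.0.)

-8754.5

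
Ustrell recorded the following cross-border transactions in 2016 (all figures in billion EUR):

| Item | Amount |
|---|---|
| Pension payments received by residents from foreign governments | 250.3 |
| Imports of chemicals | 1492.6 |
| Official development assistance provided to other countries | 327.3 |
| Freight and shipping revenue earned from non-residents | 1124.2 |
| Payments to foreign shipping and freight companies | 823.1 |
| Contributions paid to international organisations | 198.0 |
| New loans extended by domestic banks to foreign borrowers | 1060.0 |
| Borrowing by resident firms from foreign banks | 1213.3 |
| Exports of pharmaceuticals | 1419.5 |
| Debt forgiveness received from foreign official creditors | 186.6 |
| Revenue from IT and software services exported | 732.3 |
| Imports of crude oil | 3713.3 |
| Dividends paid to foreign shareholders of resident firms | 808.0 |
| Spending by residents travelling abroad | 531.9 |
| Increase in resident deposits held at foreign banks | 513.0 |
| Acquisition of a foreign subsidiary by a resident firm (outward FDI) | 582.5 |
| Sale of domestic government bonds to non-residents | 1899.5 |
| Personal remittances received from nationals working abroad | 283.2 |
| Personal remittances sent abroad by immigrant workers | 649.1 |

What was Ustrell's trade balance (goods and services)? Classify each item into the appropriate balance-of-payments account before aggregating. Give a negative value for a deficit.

Goods: -1492.6 + 1419.5 - 3713.3 = -3786.4
Services: -823.1 + 732.3 - 531.9 + 1124.2 = 501.5
Trade balance = -3786.4 + 501.5 = -3284.9
(Excluded from the trade balance — secondary income: pension payments received by residents from foreign governments 250.3, official development assistance provided to other countries 327.3, contributions paid to international organisations 198.0, personal remittances received from nationals working abroad 283.2, personal remittances sent abroad by immigrant workers 649.1; financial account: new loans extended by domestic banks to foreign borrowers 1060.0, borrowing by resident firms from foreign banks 1213.3, increase in resident deposits held at foreign banks 513.0, acquisition of a foreign subsidiary by a resident firm (outward FDI) 582.5, sale of domestic government bonds to non-residents 1899.5; capital account: debt forgiveness received from foreign official creditors 186.6; primary income: dividends paid to foreign shareholders of resident firms 808.0.)

-3284.9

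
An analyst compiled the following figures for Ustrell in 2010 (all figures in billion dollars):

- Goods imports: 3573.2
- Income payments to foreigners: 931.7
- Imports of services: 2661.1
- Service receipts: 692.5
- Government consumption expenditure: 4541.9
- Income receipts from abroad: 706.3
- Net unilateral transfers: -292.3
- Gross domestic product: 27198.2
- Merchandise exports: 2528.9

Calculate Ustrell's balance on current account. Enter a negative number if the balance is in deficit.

-3530.6

Goods balance = 2528.9 - 3573.2 = -1044.3
Services balance = 692.5 - 2661.1 = -1968.6
Trade balance (goods + services) = -1044.3 + (-1968.6) = -3012.9
Net primary income = 706.3 - 931.7 = -225.4
Net secondary income = -292.3
Current account = -3012.9 + (-225.4) + (-292.3) = -3530.6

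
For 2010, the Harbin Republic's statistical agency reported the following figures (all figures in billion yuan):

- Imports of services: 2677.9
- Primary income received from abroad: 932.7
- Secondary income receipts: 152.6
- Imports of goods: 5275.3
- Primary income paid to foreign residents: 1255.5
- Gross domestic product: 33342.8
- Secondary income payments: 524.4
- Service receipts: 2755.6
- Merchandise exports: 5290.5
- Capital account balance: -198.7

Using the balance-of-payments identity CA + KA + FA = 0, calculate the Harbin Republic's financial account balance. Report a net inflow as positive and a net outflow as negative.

Goods balance = 5290.5 - 5275.3 = 15.2
Services balance = 2755.6 - 2677.9 = 77.7
Trade balance (goods + services) = 15.2 + 77.7 = 92.9
Net primary income = 932.7 - 1255.5 = -322.8
Net secondary income = 152.6 - 524.4 = -371.8
Current account = 92.9 + (-322.8) + (-371.8) = -601.7
Financial account = -(-601.7 + (-198.7)) = 800.4

800.4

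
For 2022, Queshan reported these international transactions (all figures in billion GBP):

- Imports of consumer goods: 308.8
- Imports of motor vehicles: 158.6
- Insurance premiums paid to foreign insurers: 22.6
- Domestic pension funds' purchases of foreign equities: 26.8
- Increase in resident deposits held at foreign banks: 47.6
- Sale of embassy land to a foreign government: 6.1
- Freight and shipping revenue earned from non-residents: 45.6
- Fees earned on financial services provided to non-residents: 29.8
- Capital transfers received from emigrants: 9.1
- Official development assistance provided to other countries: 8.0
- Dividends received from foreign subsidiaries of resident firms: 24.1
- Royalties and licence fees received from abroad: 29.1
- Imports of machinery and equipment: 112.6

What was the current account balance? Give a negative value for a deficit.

-482.0

Goods: -158.6 - 112.6 - 308.8 = -580.0
Services: 29.8 + 29.1 + 45.6 - 22.6 = 81.9
Primary income: 24.1
Secondary income: -8.0
Current account = (-580.0) + 81.9 + 24.1 + (-8.0) = -482.0
(Excluded from the current account — financial account: domestic pension funds' purchases of foreign equities 26.8, increase in resident deposits held at foreign banks 47.6; capital account: sale of embassy land to a foreign government 6.1, capital transfers received from emigrants 9.1.)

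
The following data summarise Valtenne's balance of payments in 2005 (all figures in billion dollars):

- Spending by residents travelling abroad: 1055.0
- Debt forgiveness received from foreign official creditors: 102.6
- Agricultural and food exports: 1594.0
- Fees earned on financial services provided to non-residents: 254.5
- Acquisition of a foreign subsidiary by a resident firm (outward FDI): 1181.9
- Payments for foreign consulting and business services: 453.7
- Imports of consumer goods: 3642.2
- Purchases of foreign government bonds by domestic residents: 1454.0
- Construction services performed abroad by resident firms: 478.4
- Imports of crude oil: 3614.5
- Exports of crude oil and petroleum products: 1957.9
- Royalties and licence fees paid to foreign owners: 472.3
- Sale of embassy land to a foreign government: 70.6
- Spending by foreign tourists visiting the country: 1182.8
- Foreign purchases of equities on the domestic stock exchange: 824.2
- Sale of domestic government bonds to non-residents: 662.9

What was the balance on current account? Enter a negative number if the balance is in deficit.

Goods: 1594.0 - 3614.5 - 3642.2 + 1957.9 = -3704.8
Services: -453.7 + 1182.8 - 1055.0 + 254.5 - 472.3 + 478.4 = -65.3
Current account = (-3704.8) + (-65.3) = -3770.1
(Excluded from the current account — capital account: debt forgiveness received from foreign official creditors 102.6, sale of embassy land to a foreign government 70.6; financial account: acquisition of a foreign subsidiary by a resident firm (outward FDI) 1181.9, purchases of foreign government bonds by domestic residents 1454.0, foreign purchases of equities on the domestic stock exchange 824.2, sale of domestic government bonds to non-residents 662.9.)

-3770.1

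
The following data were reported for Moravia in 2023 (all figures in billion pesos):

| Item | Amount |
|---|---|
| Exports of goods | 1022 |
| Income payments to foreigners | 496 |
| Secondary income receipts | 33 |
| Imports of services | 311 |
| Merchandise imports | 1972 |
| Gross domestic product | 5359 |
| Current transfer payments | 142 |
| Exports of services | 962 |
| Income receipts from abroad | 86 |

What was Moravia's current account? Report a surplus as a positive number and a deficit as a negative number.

Goods balance = 1022 - 1972 = -950
Services balance = 962 - 311 = 651
Trade balance (goods + services) = -950 + 651 = -299
Net primary income = 86 - 496 = -410
Net secondary income = 33 - 142 = -109
Current account = -299 + (-410) + (-109) = -818

-818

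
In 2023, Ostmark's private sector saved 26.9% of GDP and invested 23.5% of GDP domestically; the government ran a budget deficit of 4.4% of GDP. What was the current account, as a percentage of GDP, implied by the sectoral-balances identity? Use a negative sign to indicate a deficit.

-1.0

By the sectoral-balances identity, CA = (S_private - I) + (T - G).
Private balance = 26.9 - 23.5 = 3.4
Government balance (T - G) = -4.4
CA = 3.4 + (-4.4) = -1.0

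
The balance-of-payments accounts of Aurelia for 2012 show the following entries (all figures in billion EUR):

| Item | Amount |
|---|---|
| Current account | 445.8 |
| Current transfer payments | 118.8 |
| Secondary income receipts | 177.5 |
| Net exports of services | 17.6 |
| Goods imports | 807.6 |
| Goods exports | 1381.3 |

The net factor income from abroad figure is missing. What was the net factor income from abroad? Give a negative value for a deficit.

Current account = goods balance + services balance + net primary income + net secondary income
Sum of the known components = 650.0
Net factor income from abroad = CA - (known components) = 445.8 - 650.0 = -204.2

-204.2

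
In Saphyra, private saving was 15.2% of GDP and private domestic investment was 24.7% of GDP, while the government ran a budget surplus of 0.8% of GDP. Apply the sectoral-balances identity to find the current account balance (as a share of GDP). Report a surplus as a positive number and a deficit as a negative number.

-8.7

By the sectoral-balances identity, CA = (S_private - I) + (T - G).
Private balance = 15.2 - 24.7 = -9.5
Government balance (T - G) = 0.8
CA = -9.5 + 0.8 = -8.7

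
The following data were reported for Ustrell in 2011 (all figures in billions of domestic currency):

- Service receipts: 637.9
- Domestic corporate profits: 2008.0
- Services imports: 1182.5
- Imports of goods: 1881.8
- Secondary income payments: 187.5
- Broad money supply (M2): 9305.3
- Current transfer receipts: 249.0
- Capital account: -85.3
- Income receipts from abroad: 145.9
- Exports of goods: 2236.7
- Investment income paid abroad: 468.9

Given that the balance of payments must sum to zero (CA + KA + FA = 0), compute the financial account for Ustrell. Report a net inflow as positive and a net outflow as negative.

536.5

Goods balance = 2236.7 - 1881.8 = 354.9
Services balance = 637.9 - 1182.5 = -544.6
Trade balance (goods + services) = 354.9 + (-544.6) = -189.7
Net primary income = 145.9 - 468.9 = -323.0
Net secondary income = 249.0 - 187.5 = 61.5
Current account = -189.7 + (-323.0) + 61.5 = -451.2
Financial account = -(-451.2 + (-85.3)) = 536.5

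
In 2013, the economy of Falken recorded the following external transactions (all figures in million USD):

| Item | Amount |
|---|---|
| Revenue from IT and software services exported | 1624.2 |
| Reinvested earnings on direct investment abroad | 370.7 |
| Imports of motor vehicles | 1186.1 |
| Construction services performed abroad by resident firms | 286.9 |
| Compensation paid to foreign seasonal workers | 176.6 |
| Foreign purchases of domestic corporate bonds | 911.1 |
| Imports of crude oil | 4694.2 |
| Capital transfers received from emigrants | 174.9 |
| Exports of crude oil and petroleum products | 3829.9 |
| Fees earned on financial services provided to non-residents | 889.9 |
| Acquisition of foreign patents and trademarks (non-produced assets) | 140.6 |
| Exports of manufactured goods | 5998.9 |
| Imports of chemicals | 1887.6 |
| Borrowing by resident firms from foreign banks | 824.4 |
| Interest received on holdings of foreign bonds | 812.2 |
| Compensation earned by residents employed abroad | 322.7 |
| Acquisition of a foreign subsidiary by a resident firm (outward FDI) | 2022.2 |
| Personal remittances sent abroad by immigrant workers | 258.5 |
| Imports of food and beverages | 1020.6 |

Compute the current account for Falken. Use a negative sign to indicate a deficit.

Goods: 5998.9 - 1020.6 - 4694.2 + 3829.9 - 1186.1 - 1887.6 = 1040.3
Services: 286.9 + 1624.2 + 889.9 = 2801.0
Primary income: -176.6 + 812.2 + 370.7 + 322.7 = 1329.0
Secondary income: -258.5
Current account = 1040.3 + 2801.0 + 1329.0 + (-258.5) = 4911.8
(Excluded from the current account — financial account: foreign purchases of domestic corporate bonds 911.1, borrowing by resident firms from foreign banks 824.4, acquisition of a foreign subsidiary by a resident firm (outward FDI) 2022.2; capital account: capital transfers received from emigrants 174.9, acquisition of foreign patents and trademarks (non-produced assets) 140.6.)

4911.8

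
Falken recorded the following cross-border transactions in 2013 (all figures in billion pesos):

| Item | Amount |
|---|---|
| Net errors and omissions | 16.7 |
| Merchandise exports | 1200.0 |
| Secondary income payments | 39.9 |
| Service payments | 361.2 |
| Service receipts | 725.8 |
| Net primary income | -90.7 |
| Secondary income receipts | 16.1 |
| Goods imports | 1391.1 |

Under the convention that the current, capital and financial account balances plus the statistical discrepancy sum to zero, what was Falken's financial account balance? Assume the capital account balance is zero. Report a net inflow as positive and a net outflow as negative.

Goods balance = 1200.0 - 1391.1 = -191.1
Services balance = 725.8 - 361.2 = 364.6
Trade balance (goods + services) = -191.1 + 364.6 = 173.5
Net primary income = -90.7
Net secondary income = 16.1 - 39.9 = -23.8
Current account = 173.5 + (-90.7) + (-23.8) = 59.0
Financial account = -(59.0 + 16.7) = -75.7

-75.7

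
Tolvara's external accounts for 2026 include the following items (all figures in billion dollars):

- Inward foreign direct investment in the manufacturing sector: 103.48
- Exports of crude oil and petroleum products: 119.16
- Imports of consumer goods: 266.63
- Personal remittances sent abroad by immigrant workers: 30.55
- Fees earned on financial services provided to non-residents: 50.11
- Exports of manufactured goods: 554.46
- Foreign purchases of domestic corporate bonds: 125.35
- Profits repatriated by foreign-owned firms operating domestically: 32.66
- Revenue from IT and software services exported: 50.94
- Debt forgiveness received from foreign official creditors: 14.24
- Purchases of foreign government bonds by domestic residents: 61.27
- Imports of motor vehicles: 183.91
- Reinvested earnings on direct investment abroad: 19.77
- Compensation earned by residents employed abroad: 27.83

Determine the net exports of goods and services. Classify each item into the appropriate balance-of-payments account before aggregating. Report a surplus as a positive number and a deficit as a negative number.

324.13

Goods: -183.91 - 266.63 + 119.16 + 554.46 = 223.08
Services: 50.94 + 50.11 = 101.05
Trade balance = 223.08 + 101.05 = 324.13
(Excluded from the trade balance — financial account: inward foreign direct investment in the manufacturing sector 103.48, foreign purchases of domestic corporate bonds 125.35, purchases of foreign government bonds by domestic residents 61.27; secondary income: personal remittances sent abroad by immigrant workers 30.55; primary income: profits repatriated by foreign-owned firms operating domestically 32.66, reinvested earnings on direct investment abroad 19.77, compensation earned by residents employed abroad 27.83; capital account: debt forgiveness received from foreign official creditors 14.24.)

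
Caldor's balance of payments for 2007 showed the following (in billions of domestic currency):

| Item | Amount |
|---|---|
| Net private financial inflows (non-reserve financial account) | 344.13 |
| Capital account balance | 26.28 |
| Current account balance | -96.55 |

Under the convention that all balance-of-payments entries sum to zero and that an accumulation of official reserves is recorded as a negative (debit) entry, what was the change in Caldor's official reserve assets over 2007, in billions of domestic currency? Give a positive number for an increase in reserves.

273.86

Official reserve transactions balance = -((-96.55) + 26.28 + 344.13) = -273.86
An accumulation of reserves is recorded as a debit (negative entry), so the change in the stock of reserves is the negative of that balance.
Change in official reserves = -(-273.86) = 273.86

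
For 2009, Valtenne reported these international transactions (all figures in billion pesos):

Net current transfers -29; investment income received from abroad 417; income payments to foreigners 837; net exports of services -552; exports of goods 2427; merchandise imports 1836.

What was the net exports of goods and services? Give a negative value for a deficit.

Goods balance = 2427 - 1836 = 591
Services balance = -552
Trade balance (goods + services) = 591 + (-552) = 39

39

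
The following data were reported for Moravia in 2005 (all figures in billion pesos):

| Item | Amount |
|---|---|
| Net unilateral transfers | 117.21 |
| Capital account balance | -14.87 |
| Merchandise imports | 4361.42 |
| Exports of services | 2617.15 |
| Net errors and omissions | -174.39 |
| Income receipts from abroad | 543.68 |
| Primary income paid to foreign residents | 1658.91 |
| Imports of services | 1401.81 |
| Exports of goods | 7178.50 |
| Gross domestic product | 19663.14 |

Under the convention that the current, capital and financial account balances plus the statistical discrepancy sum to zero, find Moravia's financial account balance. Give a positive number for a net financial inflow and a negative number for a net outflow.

-2845.14

Goods balance = 7178.50 - 4361.42 = 2817.08
Services balance = 2617.15 - 1401.81 = 1215.34
Trade balance (goods + services) = 2817.08 + 1215.34 = 4032.42
Net primary income = 543.68 - 1658.91 = -1115.23
Net secondary income = 117.21
Current account = 4032.42 + (-1115.23) + 117.21 = 3034.40
Financial account = -(3034.40 + (-14.87) + (-174.39)) = -2845.14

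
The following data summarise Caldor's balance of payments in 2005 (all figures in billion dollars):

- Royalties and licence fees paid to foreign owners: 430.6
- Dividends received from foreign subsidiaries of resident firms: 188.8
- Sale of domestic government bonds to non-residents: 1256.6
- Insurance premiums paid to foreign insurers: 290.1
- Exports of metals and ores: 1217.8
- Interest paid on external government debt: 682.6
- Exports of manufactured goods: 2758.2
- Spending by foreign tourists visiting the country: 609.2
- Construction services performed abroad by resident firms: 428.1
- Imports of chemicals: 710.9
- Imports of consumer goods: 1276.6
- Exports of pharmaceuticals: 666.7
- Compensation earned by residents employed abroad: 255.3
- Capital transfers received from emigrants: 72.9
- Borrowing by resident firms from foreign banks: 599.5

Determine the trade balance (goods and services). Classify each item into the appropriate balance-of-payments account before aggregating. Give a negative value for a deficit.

Goods: -1276.6 - 710.9 + 2758.2 + 666.7 + 1217.8 = 2655.2
Services: 428.1 - 430.6 + 609.2 - 290.1 = 316.6
Trade balance = 2655.2 + 316.6 = 2971.8
(Excluded from the trade balance — primary income: dividends received from foreign subsidiaries of resident firms 188.8, interest paid on external government debt 682.6, compensation earned by residents employed abroad 255.3; financial account: sale of domestic government bonds to non-residents 1256.6, borrowing by resident firms from foreign banks 599.5; capital account: capital transfers received from emigrants 72.9.)

2971.8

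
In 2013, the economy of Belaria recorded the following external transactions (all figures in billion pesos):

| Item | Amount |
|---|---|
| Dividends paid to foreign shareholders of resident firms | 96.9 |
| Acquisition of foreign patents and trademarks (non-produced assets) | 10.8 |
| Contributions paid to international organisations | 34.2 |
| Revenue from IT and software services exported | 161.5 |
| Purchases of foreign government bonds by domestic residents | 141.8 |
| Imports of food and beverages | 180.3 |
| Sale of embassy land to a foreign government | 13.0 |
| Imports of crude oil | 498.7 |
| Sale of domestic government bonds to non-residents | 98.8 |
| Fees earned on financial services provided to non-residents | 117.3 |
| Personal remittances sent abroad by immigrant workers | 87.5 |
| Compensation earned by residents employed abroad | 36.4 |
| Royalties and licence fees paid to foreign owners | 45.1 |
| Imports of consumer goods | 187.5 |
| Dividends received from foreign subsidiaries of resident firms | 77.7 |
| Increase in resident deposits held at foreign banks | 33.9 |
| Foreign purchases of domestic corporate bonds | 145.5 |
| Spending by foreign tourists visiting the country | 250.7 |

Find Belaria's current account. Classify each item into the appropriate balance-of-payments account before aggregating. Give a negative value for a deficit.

Goods: -498.7 - 187.5 - 180.3 = -866.5
Services: 250.7 + 161.5 + 117.3 - 45.1 = 484.4
Primary income: 77.7 + 36.4 - 96.9 = 17.2
Secondary income: -87.5 - 34.2 = -121.7
Current account = (-866.5) + 484.4 + 17.2 + (-121.7) = -486.6
(Excluded from the current account — capital account: acquisition of foreign patents and trademarks (non-produced assets) 10.8, sale of embassy land to a foreign government 13.0; financial account: purchases of foreign government bonds by domestic residents 141.8, sale of domestic government bonds to non-residents 98.8, increase in resident deposits held at foreign banks 33.9, foreign purchases of domestic corporate bonds 145.5.)

-486.6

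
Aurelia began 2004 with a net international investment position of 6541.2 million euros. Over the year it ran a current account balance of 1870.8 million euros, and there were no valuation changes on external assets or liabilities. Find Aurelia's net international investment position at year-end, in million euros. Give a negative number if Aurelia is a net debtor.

8412.0

With no valuation effects, change in NIIP = current account = 1870.8
End-of-year NIIP = 6541.2 + 1870.8 = 8412.0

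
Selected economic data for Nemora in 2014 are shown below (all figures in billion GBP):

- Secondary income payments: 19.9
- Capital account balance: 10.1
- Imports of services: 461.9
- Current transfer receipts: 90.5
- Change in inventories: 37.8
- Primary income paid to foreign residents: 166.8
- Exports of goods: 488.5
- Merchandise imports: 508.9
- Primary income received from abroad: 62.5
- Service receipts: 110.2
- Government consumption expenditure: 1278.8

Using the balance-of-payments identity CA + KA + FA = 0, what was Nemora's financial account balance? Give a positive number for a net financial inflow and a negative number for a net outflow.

Goods balance = 488.5 - 508.9 = -20.4
Services balance = 110.2 - 461.9 = -351.7
Trade balance (goods + services) = -20.4 + (-351.7) = -372.1
Net primary income = 62.5 - 166.8 = -104.3
Net secondary income = 90.5 - 19.9 = 70.6
Current account = -372.1 + (-104.3) + 70.6 = -405.8
Financial account = -(-405.8 + 10.1) = 395.7

395.7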